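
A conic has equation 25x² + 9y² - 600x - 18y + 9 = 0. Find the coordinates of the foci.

25(x² - 24x) + 9(y² - 2y) = -9
Complete the square in x and y: 25(x - 12)² + 9(y - 1)² = -9 + 3600 + 9 = 3600
Divide through by 3600 to get (x - 12)²/144 + (y - 1)²/400 = 1.
Ellipse, center (12, 1), major axis vertical; a² = 400, b² = 144.
c² = a² - b² = 400 - 144 = 256, so c = 16.
Foci lie on the vertical axis through the center: (h, k ± c).

(12, -15) and (12, 17)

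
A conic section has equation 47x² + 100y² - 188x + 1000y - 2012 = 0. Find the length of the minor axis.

Collect terms: 47(x² - 4x) + 100(y² + 10y) = 2012
Completing the square gives 47(x - 2)² + 100(y + 5)² = 2012 + 188 + 2500 = 4700.
Divide by 4700: (x - 2)²/100 + (y + 5)²/47 = 1
Ellipse, center (2, -5), major axis horizontal; a² = 100, b² = 47.
b² = 47 so b = √47; the minor axis has length 2b = 2√47.

2√47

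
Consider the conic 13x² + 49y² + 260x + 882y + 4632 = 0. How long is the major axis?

Collect terms: 13(x² + 20x) + 49(y² + 18y) = -4632
Complete the square: 13(x + 10)² + 49(y + 9)² = -4632 + 1300 + 3969 = 637
Divide through by 637 to get (x + 10)²/49 + (y + 9)²/13 = 1.
Ellipse, center (-10, -9), major axis horizontal; a² = 49, b² = 13.
a² = 49 so a = 7; the major axis has length 2a = 14.

14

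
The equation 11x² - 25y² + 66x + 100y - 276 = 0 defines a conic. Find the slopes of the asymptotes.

√11/5 and -√11/5

Collect terms: 11(x² + 6x) -25(y² - 4y) = 276
Complete the square: 11(x + 3)² -25(y - 2)² = 276 + 99 - 100 = 275
Divide through by 275 to get (x + 3)²/25 - (y - 2)²/11 = 1.
Hyperbola, center (-3, 2), transverse axis horizontal; a² = 25, b² = 11.
For a horizontal hyperbola the asymptotes have slope ±b/a.
Here that is ±√11/5.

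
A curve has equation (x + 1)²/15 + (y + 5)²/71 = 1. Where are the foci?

(-1, -5 - 2√14) and (-1, -5 + 2√14)

Center (-1, -5). The larger denominator 71 sits under the y-term, so the major axis is vertical; a² = 71, b² = 15.
c² = a² - b² = 71 - 15 = 56, so c = 2√14.
Foci lie on the vertical axis through the center: (h, k ± c).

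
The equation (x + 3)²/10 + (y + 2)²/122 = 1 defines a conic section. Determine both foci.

Center (-3, -2). The larger denominator 122 sits under the y-term, so the major axis is vertical; a² = 122, b² = 10.
c² = a² - b² = 122 - 10 = 112, so c = 4√7.
Foci lie on the vertical axis through the center: (h, k ± c).

(-3, -2 - 4√7) and (-3, -2 + 4√7)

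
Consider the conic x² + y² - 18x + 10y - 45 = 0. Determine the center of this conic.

(9, -5)

Group the x- and y-terms: (x² - 18x) + (y² + 10y) = 45
Completing the square gives (x - 9)² + (y + 5)² = 45 + 81 + 25 = 151.
So (x - 9)² + (y + 5)² = 151.
Circle centered at (9, -5) with r² = 151.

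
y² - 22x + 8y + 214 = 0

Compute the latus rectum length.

22

Only y is squared. Complete the square in y: (y + 4)² = 22(x - 9).
Vertex (9, -4); 4p = 22 so p = 11/2. Opens right.
Latus rectum length = |4p| = 22.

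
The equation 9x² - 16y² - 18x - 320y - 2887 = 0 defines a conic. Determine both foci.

(-14, -10) and (16, -10)

Collect terms: 9(x² - 2x) -16(y² + 20y) = 2887
Complete the square: 9(x - 1)² -16(y + 10)² = 2887 + 9 - 1600 = 1296
Divide through by 1296 to get (x - 1)²/144 - (y + 10)²/81 = 1.
Hyperbola, center (1, -10), transverse axis horizontal; a² = 144, b² = 81.
c² = a² + b² = 144 + 81 = 225, so c = 15.
Foci lie on the horizontal axis through the center: (h ± c, k).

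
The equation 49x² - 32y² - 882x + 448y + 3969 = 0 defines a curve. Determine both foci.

(9, -2) and (9, 16)

49(x² - 18x) -32(y² - 14y) = -3969
Complete the square: 49(x - 9)² -32(y - 7)² = -3969 + 3969 - 1568 = -1568
Dividing both sides by -1568: (y - 7)²/49 - (x - 9)²/32 = 1
Hyperbola, center (9, 7), transverse axis vertical; a² = 49, b² = 32.
c² = a² + b² = 49 + 32 = 81, so c = 9.
Foci lie on the vertical axis through the center: (h, k ± c).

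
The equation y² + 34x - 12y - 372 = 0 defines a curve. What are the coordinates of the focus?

(7/2, 6)

Only y is squared. Complete the square in y: (y - 6)² = -34(x - 12).
Vertex (12, 6); 4p = -34 so p = -17/2. Opens left.
Focus is p units from the vertex along the axis: (h + p, k).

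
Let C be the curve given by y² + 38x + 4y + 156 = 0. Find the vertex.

(-4, -2)

Only y is squared. Complete the square in y: (y + 2)² = -38(x + 4).
Vertex (-4, -2); 4p = -38 so p = -19/2. Opens left.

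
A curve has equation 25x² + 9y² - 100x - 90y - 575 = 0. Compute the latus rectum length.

Group: 25(x² - 4x) + 9(y² - 10y) = 575
25(x - 2)² + 9(y - 5)² = 575 + 100 + 225 = 900
Divide through by 900 to get (x - 2)²/36 + (y - 5)²/100 = 1.
Ellipse, center (2, 5), major axis vertical; a² = 100, b² = 36.
Latus rectum length = 2b²/a = 2·36/10 = 36/5.

36/5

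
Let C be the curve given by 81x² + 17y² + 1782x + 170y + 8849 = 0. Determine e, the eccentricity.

e = 8/9

Collect terms: 81(x² + 22x) + 17(y² + 10y) = -8849
81(x + 11)² + 17(y + 5)² = -8849 + 9801 + 425 = 1377
Divide through by 1377 to get (x + 11)²/17 + (y + 5)²/81 = 1.
Ellipse, center (-11, -5), major axis vertical; a² = 81, b² = 17.
c² = a² - b² = 64, so c = 8.
e = c/a = 8/9.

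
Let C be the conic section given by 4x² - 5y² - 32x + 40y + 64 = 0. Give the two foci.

(4, -2) and (4, 10)

4(x² - 8x) -5(y² - 8y) = -64
Completing the square gives 4(x - 4)² -5(y - 4)² = -64 + 64 - 80 = -80.
Divide through by -80 to get (y - 4)²/16 - (x - 4)²/20 = 1.
Hyperbola, center (4, 4), transverse axis vertical; a² = 16, b² = 20.
c² = a² + b² = 16 + 20 = 36, so c = 6.
Foci lie on the vertical axis through the center: (h, k ± c).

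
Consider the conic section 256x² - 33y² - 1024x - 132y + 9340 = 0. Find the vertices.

Rearranging, 256(x² - 4x) -33(y² + 4y) = -9340.
Complete the square in x and y: 256(x - 2)² -33(y + 2)² = -9340 + 1024 - 132 = -8448
Divide by -8448: (y + 2)²/256 - (x - 2)²/33 = 1
Hyperbola, center (2, -2), transverse axis vertical; a² = 256, b² = 33.
a = 16. Vertices at (h, k ± a).

(2, -18) and (2, 14)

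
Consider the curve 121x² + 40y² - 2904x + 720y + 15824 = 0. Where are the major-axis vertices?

Rearranging, 121(x² - 24x) + 40(y² + 18y) = -15824.
Complete the square in x and y: 121(x - 12)² + 40(y + 9)² = -15824 + 17424 + 3240 = 4840
Dividing both sides by 4840: (x - 12)²/40 + (y + 9)²/121 = 1
Ellipse, center (12, -9), major axis vertical; a² = 121, b² = 40.
a = 11. Vertices at (h, k ± a).

(12, -20) and (12, 2)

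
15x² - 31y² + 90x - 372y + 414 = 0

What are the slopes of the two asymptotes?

Collect terms: 15(x² + 6x) -31(y² + 12y) = -414
Complete the square in x and y: 15(x + 3)² -31(y + 6)² = -414 + 135 - 1116 = -1395
Divide by -1395: (y + 6)²/45 - (x + 3)²/93 = 1
Hyperbola, center (-3, -6), transverse axis vertical; a² = 45, b² = 93.
For a vertical hyperbola the asymptotes have slope ±a/b.
Here that is ±3√5/√93 = ±√465/31.

√465/31 and -√465/31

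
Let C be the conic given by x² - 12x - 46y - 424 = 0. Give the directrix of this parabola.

Only x is squared. Complete the square in x: (x - 6)² = 46(y + 10).
Vertex (6, -10); 4p = 46 so p = 23/2. Opens up.
Directrix is the horizontal line y = k − p = -10 − (23/2) = -43/2.

y = -43/2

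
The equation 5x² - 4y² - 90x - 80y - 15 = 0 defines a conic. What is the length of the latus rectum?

5

Group: 5(x² - 18x) -4(y² + 20y) = 15
Complete the square: 5(x - 9)² -4(y + 10)² = 15 + 405 - 400 = 20
Divide through by 20 to get (x - 9)²/4 - (y + 10)²/5 = 1.
Hyperbola, center (9, -10), transverse axis horizontal; a² = 4, b² = 5.
Latus rectum length = 2b²/a = 2·5/2 = 5.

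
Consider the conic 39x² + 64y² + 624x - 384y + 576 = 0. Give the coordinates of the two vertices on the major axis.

Group the x- and y-terms: 39(x² + 16x) + 64(y² - 6y) = -576
Complete the square in x and y: 39(x + 8)² + 64(y - 3)² = -576 + 2496 + 576 = 2496
Divide by 2496: (x + 8)²/64 + (y - 3)²/39 = 1
Ellipse, center (-8, 3), major axis horizontal; a² = 64, b² = 39.
a = 8. Vertices at (h ± a, k).

(-16, 3) and (0, 3)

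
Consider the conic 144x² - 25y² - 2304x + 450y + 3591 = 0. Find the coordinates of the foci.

(-5, 9) and (21, 9)

Group: 144(x² - 16x) -25(y² - 18y) = -3591
Completing the square gives 144(x - 8)² -25(y - 9)² = -3591 + 9216 - 2025 = 3600.
Dividing both sides by 3600: (x - 8)²/25 - (y - 9)²/144 = 1
Hyperbola, center (8, 9), transverse axis horizontal; a² = 25, b² = 144.
c² = a² + b² = 25 + 144 = 169, so c = 13.
Foci lie on the horizontal axis through the center: (h ± c, k).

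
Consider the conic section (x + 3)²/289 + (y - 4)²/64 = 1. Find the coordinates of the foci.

Center (-3, 4). The larger denominator 289 sits under the x-term, so the major axis is horizontal; a² = 289, b² = 64.
c² = a² - b² = 289 - 64 = 225, so c = 15.
Foci lie on the horizontal axis through the center: (h ± c, k).

(-18, 4) and (12, 4)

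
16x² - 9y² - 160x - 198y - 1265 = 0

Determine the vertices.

(-1, -11) and (11, -11)

Group: 16(x² - 10x) -9(y² + 22y) = 1265
Complete the square in x and y: 16(x - 5)² -9(y + 11)² = 1265 + 400 - 1089 = 576
Dividing both sides by 576: (x - 5)²/36 - (y + 11)²/64 = 1
Hyperbola, center (5, -11), transverse axis horizontal; a² = 36, b² = 64.
a = 6. Vertices at (h ± a, k).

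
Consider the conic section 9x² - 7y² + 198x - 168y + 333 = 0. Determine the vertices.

Group: 9(x² + 22x) -7(y² + 24y) = -333
9(x + 11)² -7(y + 12)² = -333 + 1089 - 1008 = -252
Divide through by -252 to get (y + 12)²/36 - (x + 11)²/28 = 1.
Hyperbola, center (-11, -12), transverse axis vertical; a² = 36, b² = 28.
a = 6. Vertices at (h, k ± a).

(-11, -18) and (-11, -6)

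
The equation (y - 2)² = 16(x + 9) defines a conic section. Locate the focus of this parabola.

(-5, 2)

Vertex (-9, 2); 4p = 16 so p = 4. Opens right.
Focus is p units from the vertex along the axis: (h + p, k).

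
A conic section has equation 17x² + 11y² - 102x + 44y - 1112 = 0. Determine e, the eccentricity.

Collect terms: 17(x² - 6x) + 11(y² + 4y) = 1112
Complete the square in x and y: 17(x - 3)² + 11(y + 2)² = 1112 + 153 + 44 = 1309
Divide through by 1309 to get (x - 3)²/77 + (y + 2)²/119 = 1.
Ellipse, center (3, -2), major axis vertical; a² = 119, b² = 77.
c² = a² - b² = 42, so c = √42.
e = c/a = √42/√119 = √102/17.

e = √102/17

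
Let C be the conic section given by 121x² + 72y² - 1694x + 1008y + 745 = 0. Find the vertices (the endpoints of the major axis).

(7, -18) and (7, 4)

Group the x- and y-terms: 121(x² - 14x) + 72(y² + 14y) = -745
Complete the square in x and y: 121(x - 7)² + 72(y + 7)² = -745 + 5929 + 3528 = 8712
Divide by 8712: (x - 7)²/72 + (y + 7)²/121 = 1
Ellipse, center (7, -7), major axis vertical; a² = 121, b² = 72.
a = 11. Vertices at (h, k ± a).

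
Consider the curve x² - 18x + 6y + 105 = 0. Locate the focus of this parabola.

Only x is squared. Complete the square in x: (x - 9)² = -6(y + 4).
Vertex (9, -4); 4p = -6 so p = -3/2. Opens down.
Focus is p units from the vertex along the axis: (h, k + p).

(9, -11/2)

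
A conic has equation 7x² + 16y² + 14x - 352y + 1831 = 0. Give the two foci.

(-4, 11) and (2, 11)

7(x² + 2x) + 16(y² - 22y) = -1831
Completing the square gives 7(x + 1)² + 16(y - 11)² = -1831 + 7 + 1936 = 112.
Divide by 112: (x + 1)²/16 + (y - 11)²/7 = 1
Ellipse, center (-1, 11), major axis horizontal; a² = 16, b² = 7.
c² = a² - b² = 16 - 7 = 9, so c = 3.
Foci lie on the horizontal axis through the center: (h ± c, k).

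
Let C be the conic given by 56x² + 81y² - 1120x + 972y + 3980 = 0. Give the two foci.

Group the x- and y-terms: 56(x² - 20x) + 81(y² + 12y) = -3980
Complete the square in x and y: 56(x - 10)² + 81(y + 6)² = -3980 + 5600 + 2916 = 4536
Divide by 4536: (x - 10)²/81 + (y + 6)²/56 = 1
Ellipse, center (10, -6), major axis horizontal; a² = 81, b² = 56.
c² = a² - b² = 81 - 56 = 25, so c = 5.
Foci lie on the horizontal axis through the center: (h ± c, k).

(5, -6) and (15, -6)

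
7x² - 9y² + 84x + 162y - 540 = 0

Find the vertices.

Rearranging, 7(x² + 12x) -9(y² - 18y) = 540.
Completing the square gives 7(x + 6)² -9(y - 9)² = 540 + 252 - 729 = 63.
Divide by 63: (x + 6)²/9 - (y - 9)²/7 = 1
Hyperbola, center (-6, 9), transverse axis horizontal; a² = 9, b² = 7.
a = 3. Vertices at (h ± a, k).

(-9, 9) and (-3, 9)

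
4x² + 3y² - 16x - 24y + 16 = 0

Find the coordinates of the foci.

(2, 2) and (2, 6)

Collect terms: 4(x² - 4x) + 3(y² - 8y) = -16
Complete the square in x and y: 4(x - 2)² + 3(y - 4)² = -16 + 16 + 48 = 48
Divide through by 48 to get (x - 2)²/12 + (y - 4)²/16 = 1.
Ellipse, center (2, 4), major axis vertical; a² = 16, b² = 12.
c² = a² - b² = 16 - 12 = 4, so c = 2.
Foci lie on the vertical axis through the center: (h, k ± c).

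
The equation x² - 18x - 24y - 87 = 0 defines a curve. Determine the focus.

(9, -1)

Only x is squared. Complete the square in x: (x - 9)² = 24(y + 7).
Vertex (9, -7); 4p = 24 so p = 6. Opens up.
Focus is p units from the vertex along the axis: (h, k + p).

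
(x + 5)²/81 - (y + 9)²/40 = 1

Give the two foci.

Center (-5, -9). The positive term is the x-term, so the transverse axis is horizontal; a² = 81, b² = 40.
c² = a² + b² = 81 + 40 = 121, so c = 11.
Foci lie on the horizontal axis through the center: (h ± c, k).

(-16, -9) and (6, -9)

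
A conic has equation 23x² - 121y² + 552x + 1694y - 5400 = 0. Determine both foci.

(-24, 7) and (0, 7)

Group the x- and y-terms: 23(x² + 24x) -121(y² - 14y) = 5400
Complete the square: 23(x + 12)² -121(y - 7)² = 5400 + 3312 - 5929 = 2783
Divide through by 2783 to get (x + 12)²/121 - (y - 7)²/23 = 1.
Hyperbola, center (-12, 7), transverse axis horizontal; a² = 121, b² = 23.
c² = a² + b² = 121 + 23 = 144, so c = 12.
Foci lie on the horizontal axis through the center: (h ± c, k).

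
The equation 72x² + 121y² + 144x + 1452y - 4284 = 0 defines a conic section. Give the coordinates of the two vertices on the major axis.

(-12, -6) and (10, -6)

72(x² + 2x) + 121(y² + 12y) = 4284
Completing the square gives 72(x + 1)² + 121(y + 6)² = 4284 + 72 + 4356 = 8712.
Dividing both sides by 8712: (x + 1)²/121 + (y + 6)²/72 = 1
Ellipse, center (-1, -6), major axis horizontal; a² = 121, b² = 72.
a = 11. Vertices at (h ± a, k).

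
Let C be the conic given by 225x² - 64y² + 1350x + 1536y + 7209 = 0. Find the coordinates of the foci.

Rearranging, 225(x² + 6x) -64(y² - 24y) = -7209.
225(x + 3)² -64(y - 12)² = -7209 + 2025 - 9216 = -14400
Divide by -14400: (y - 12)²/225 - (x + 3)²/64 = 1
Hyperbola, center (-3, 12), transverse axis vertical; a² = 225, b² = 64.
c² = a² + b² = 225 + 64 = 289, so c = 17.
Foci lie on the vertical axis through the center: (h, k ± c).

(-3, -5) and (-3, 29)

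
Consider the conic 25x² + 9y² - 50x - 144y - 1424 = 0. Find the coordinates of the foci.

(1, -4) and (1, 20)

Collect terms: 25(x² - 2x) + 9(y² - 16y) = 1424
Completing the square gives 25(x - 1)² + 9(y - 8)² = 1424 + 25 + 576 = 2025.
Dividing both sides by 2025: (x - 1)²/81 + (y - 8)²/225 = 1
Ellipse, center (1, 8), major axis vertical; a² = 225, b² = 81.
c² = a² - b² = 225 - 81 = 144, so c = 12.
Foci lie on the vertical axis through the center: (h, k ± c).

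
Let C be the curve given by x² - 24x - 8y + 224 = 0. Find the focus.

(12, 12)

Only x is squared. Complete the square in x: (x - 12)² = 8(y - 10).
Vertex (12, 10); 4p = 8 so p = 2. Opens up.
Focus is p units from the vertex along the axis: (h, k + p).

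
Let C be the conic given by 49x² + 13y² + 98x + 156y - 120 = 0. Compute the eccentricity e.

Group the x- and y-terms: 49(x² + 2x) + 13(y² + 12y) = 120
Complete the square: 49(x + 1)² + 13(y + 6)² = 120 + 49 + 468 = 637
Dividing both sides by 637: (x + 1)²/13 + (y + 6)²/49 = 1
Ellipse, center (-1, -6), major axis vertical; a² = 49, b² = 13.
c² = a² - b² = 36, so c = 6.
e = c/a = 6/7.

e = 6/7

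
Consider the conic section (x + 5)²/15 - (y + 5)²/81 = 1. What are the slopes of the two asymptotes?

Center (-5, -5). The positive term is the x-term, so the transverse axis is horizontal; a² = 15, b² = 81.
For a horizontal hyperbola the asymptotes have slope ±b/a.
Here that is ±9/√15 = ±3√15/5.

3√15/5 and -3√15/5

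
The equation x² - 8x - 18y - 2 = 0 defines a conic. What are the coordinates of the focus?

Only x is squared. Complete the square in x: (x - 4)² = 18(y + 1).
Vertex (4, -1); 4p = 18 so p = 9/2. Opens up.
Focus is p units from the vertex along the axis: (h, k + p).

(4, 7/2)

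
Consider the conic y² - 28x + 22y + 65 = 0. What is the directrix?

x = -9

Only y is squared. Complete the square in y: (y + 11)² = 28(x + 2).
Vertex (-2, -11); 4p = 28 so p = 7. Opens right.
Directrix is the vertical line x = h − p = -2 − (7) = -9.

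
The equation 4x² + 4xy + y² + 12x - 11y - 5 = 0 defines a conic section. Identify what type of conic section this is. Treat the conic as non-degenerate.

A = 4, B = 4, C = 1.
Discriminant B² − 4AC = 4² − 4·4·1 = 0.
B² − 4AC = 0 ⇒ parabola.

parabola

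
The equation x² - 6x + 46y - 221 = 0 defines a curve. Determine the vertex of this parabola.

(3, 5)

Only x is squared. Complete the square in x: (x - 3)² = -46(y - 5).
Vertex (3, 5); 4p = -46 so p = -23/2. Opens down.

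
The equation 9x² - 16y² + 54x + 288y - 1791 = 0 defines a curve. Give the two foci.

Group the x- and y-terms: 9(x² + 6x) -16(y² - 18y) = 1791
Complete the square: 9(x + 3)² -16(y - 9)² = 1791 + 81 - 1296 = 576
Divide by 576: (x + 3)²/64 - (y - 9)²/36 = 1
Hyperbola, center (-3, 9), transverse axis horizontal; a² = 64, b² = 36.
c² = a² + b² = 64 + 36 = 100, so c = 10.
Foci lie on the horizontal axis through the center: (h ± c, k).

(-13, 9) and (7, 9)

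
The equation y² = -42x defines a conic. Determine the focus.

(-21/2, 0)

Vertex (0, 0); 4p = -42 so p = -21/2. Opens left.
Focus is p units from the vertex along the axis: (h + p, k).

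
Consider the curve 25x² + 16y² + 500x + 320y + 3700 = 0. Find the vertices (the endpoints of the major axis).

25(x² + 20x) + 16(y² + 20y) = -3700
Complete the square in x and y: 25(x + 10)² + 16(y + 10)² = -3700 + 2500 + 1600 = 400
Divide through by 400 to get (x + 10)²/16 + (y + 10)²/25 = 1.
Ellipse, center (-10, -10), major axis vertical; a² = 25, b² = 16.
a = 5. Vertices at (h, k ± a).

(-10, -15) and (-10, -5)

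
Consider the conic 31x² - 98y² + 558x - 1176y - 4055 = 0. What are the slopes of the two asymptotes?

Group the x- and y-terms: 31(x² + 18x) -98(y² + 12y) = 4055
Completing the square gives 31(x + 9)² -98(y + 6)² = 4055 + 2511 - 3528 = 3038.
Dividing both sides by 3038: (x + 9)²/98 - (y + 6)²/31 = 1
Hyperbola, center (-9, -6), transverse axis horizontal; a² = 98, b² = 31.
For a horizontal hyperbola the asymptotes have slope ±b/a.
Here that is ±√31/7√2 = ±√62/14.

√62/14 and -√62/14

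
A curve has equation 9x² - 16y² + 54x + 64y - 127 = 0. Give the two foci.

9(x² + 6x) -16(y² - 4y) = 127
Complete the square in x and y: 9(x + 3)² -16(y - 2)² = 127 + 81 - 64 = 144
Divide through by 144 to get (x + 3)²/16 - (y - 2)²/9 = 1.
Hyperbola, center (-3, 2), transverse axis horizontal; a² = 16, b² = 9.
c² = a² + b² = 16 + 9 = 25, so c = 5.
Foci lie on the horizontal axis through the center: (h ± c, k).

(-8, 2) and (2, 2)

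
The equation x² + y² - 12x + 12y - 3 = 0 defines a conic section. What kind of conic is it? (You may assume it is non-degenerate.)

circle

No xy term. Coefficients of x² and y² are A = 1, C = 1.
A = C (same sign) ⇒ circle.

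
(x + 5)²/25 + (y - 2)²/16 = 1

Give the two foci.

Center (-5, 2). The larger denominator 25 sits under the x-term, so the major axis is horizontal; a² = 25, b² = 16.
c² = a² - b² = 25 - 16 = 9, so c = 3.
Foci lie on the horizontal axis through the center: (h ± c, k).

(-8, 2) and (-2, 2)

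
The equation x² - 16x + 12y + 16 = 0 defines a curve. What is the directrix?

Only x is squared. Complete the square in x: (x - 8)² = -12(y - 4).
Vertex (8, 4); 4p = -12 so p = -3. Opens down.
Directrix is the horizontal line y = k − p = 4 − (-3) = 7.

y = 7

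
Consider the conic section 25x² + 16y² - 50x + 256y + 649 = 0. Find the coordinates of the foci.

Rearranging, 25(x² - 2x) + 16(y² + 16y) = -649.
25(x - 1)² + 16(y + 8)² = -649 + 25 + 1024 = 400
Dividing both sides by 400: (x - 1)²/16 + (y + 8)²/25 = 1
Ellipse, center (1, -8), major axis vertical; a² = 25, b² = 16.
c² = a² - b² = 25 - 16 = 9, so c = 3.
Foci lie on the vertical axis through the center: (h, k ± c).

(1, -11) and (1, -5)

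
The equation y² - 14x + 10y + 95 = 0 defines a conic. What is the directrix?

x = 3/2

Only y is squared. Complete the square in y: (y + 5)² = 14(x - 5).
Vertex (5, -5); 4p = 14 so p = 7/2. Opens right.
Directrix is the vertical line x = h − p = 5 − (7/2) = 3/2.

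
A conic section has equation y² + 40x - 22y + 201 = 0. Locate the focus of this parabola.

Only y is squared. Complete the square in y: (y - 11)² = -40(x + 2).
Vertex (-2, 11); 4p = -40 so p = -10. Opens left.
Focus is p units from the vertex along the axis: (h + p, k).

(-12, 11)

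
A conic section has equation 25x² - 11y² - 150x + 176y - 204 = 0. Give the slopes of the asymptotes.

25(x² - 6x) -11(y² - 16y) = 204
Complete the square in x and y: 25(x - 3)² -11(y - 8)² = 204 + 225 - 704 = -275
Divide by -275: (y - 8)²/25 - (x - 3)²/11 = 1
Hyperbola, center (3, 8), transverse axis vertical; a² = 25, b² = 11.
For a vertical hyperbola the asymptotes have slope ±a/b.
Here that is ±5/√11 = ±5√11/11.

5√11/11 and -5√11/11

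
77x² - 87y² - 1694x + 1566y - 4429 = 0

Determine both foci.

Collect terms: 77(x² - 22x) -87(y² - 18y) = 4429
Complete the square in x and y: 77(x - 11)² -87(y - 9)² = 4429 + 9317 - 7047 = 6699
Divide by 6699: (x - 11)²/87 - (y - 9)²/77 = 1
Hyperbola, center (11, 9), transverse axis horizontal; a² = 87, b² = 77.
c² = a² + b² = 87 + 77 = 164, so c = 2√41.
Foci lie on the horizontal axis through the center: (h ± c, k).

(11 - 2√41, 9) and (11 + 2√41, 9)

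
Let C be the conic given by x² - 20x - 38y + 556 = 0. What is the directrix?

y = 5/2

Only x is squared. Complete the square in x: (x - 10)² = 38(y - 12).
Vertex (10, 12); 4p = 38 so p = 19/2. Opens up.
Directrix is the horizontal line y = k − p = 12 − (19/2) = 5/2.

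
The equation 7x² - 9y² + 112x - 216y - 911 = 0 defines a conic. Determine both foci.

(-12, -12) and (-4, -12)

Collect terms: 7(x² + 16x) -9(y² + 24y) = 911
Completing the square gives 7(x + 8)² -9(y + 12)² = 911 + 448 - 1296 = 63.
Divide through by 63 to get (x + 8)²/9 - (y + 12)²/7 = 1.
Hyperbola, center (-8, -12), transverse axis horizontal; a² = 9, b² = 7.
c² = a² + b² = 9 + 7 = 16, so c = 4.
Foci lie on the horizontal axis through the center: (h ± c, k).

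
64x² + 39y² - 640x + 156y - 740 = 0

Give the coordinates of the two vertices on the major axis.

Rearranging, 64(x² - 10x) + 39(y² + 4y) = 740.
64(x - 5)² + 39(y + 2)² = 740 + 1600 + 156 = 2496
Dividing both sides by 2496: (x - 5)²/39 + (y + 2)²/64 = 1
Ellipse, center (5, -2), major axis vertical; a² = 64, b² = 39.
a = 8. Vertices at (h, k ± a).

(5, -10) and (5, 6)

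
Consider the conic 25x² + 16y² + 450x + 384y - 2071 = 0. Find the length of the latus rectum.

25(x² + 18x) + 16(y² + 24y) = 2071
Completing the square gives 25(x + 9)² + 16(y + 12)² = 2071 + 2025 + 2304 = 6400.
Dividing both sides by 6400: (x + 9)²/256 + (y + 12)²/400 = 1
Ellipse, center (-9, -12), major axis vertical; a² = 400, b² = 256.
Latus rectum length = 2b²/a = 2·256/20 = 128/5.

128/5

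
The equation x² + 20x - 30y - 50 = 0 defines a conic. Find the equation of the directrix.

y = -25/2

Only x is squared. Complete the square in x: (x + 10)² = 30(y + 5).
Vertex (-10, -5); 4p = 30 so p = 15/2. Opens up.
Directrix is the horizontal line y = k − p = -5 − (15/2) = -25/2.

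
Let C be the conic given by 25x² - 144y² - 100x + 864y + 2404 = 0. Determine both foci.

25(x² - 4x) -144(y² - 6y) = -2404
Complete the square in x and y: 25(x - 2)² -144(y - 3)² = -2404 + 100 - 1296 = -3600
Divide by -3600: (y - 3)²/25 - (x - 2)²/144 = 1
Hyperbola, center (2, 3), transverse axis vertical; a² = 25, b² = 144.
c² = a² + b² = 25 + 144 = 169, so c = 13.
Foci lie on the vertical axis through the center: (h, k ± c).

(2, -10) and (2, 16)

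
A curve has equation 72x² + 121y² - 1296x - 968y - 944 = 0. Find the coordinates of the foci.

(2, 4) and (16, 4)

Collect terms: 72(x² - 18x) + 121(y² - 8y) = 944
Complete the square in x and y: 72(x - 9)² + 121(y - 4)² = 944 + 5832 + 1936 = 8712
Divide by 8712: (x - 9)²/121 + (y - 4)²/72 = 1
Ellipse, center (9, 4), major axis horizontal; a² = 121, b² = 72.
c² = a² - b² = 121 - 72 = 49, so c = 7.
Foci lie on the horizontal axis through the center: (h ± c, k).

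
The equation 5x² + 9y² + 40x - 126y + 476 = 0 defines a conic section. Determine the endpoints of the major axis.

Collect terms: 5(x² + 8x) + 9(y² - 14y) = -476
Complete the square in x and y: 5(x + 4)² + 9(y - 7)² = -476 + 80 + 441 = 45
Divide by 45: (x + 4)²/9 + (y - 7)²/5 = 1
Ellipse, center (-4, 7), major axis horizontal; a² = 9, b² = 5.
a = 3. Vertices at (h ± a, k).

(-7, 7) and (-1, 7)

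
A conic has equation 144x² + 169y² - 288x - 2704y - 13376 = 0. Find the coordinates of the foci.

Rearranging, 144(x² - 2x) + 169(y² - 16y) = 13376.
Complete the square: 144(x - 1)² + 169(y - 8)² = 13376 + 144 + 10816 = 24336
Dividing both sides by 24336: (x - 1)²/169 + (y - 8)²/144 = 1
Ellipse, center (1, 8), major axis horizontal; a² = 169, b² = 144.
c² = a² - b² = 169 - 144 = 25, so c = 5.
Foci lie on the horizontal axis through the center: (h ± c, k).

(-4, 8) and (6, 8)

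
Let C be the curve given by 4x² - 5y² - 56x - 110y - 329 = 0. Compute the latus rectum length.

Collect terms: 4(x² - 14x) -5(y² + 22y) = 329
4(x - 7)² -5(y + 11)² = 329 + 196 - 605 = -80
Dividing both sides by -80: (y + 11)²/16 - (x - 7)²/20 = 1
Hyperbola, center (7, -11), transverse axis vertical; a² = 16, b² = 20.
Latus rectum length = 2b²/a = 2·20/4 = 10.

10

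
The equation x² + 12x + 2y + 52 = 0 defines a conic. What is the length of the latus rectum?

2

Only x is squared. Complete the square in x: (x + 6)² = -2(y + 8).
Vertex (-6, -8); 4p = -2 so p = -1/2. Opens down.
Latus rectum length = |4p| = 2.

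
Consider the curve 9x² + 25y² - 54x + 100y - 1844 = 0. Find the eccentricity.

Collect terms: 9(x² - 6x) + 25(y² + 4y) = 1844
9(x - 3)² + 25(y + 2)² = 1844 + 81 + 100 = 2025
Dividing both sides by 2025: (x - 3)²/225 + (y + 2)²/81 = 1
Ellipse, center (3, -2), major axis horizontal; a² = 225, b² = 81.
c² = a² - b² = 144, so c = 12.
e = c/a = 12/15 = 4/5.

e = 4/5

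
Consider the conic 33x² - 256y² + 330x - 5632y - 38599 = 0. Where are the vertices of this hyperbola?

Group: 33(x² + 10x) -256(y² + 22y) = 38599
Complete the square in x and y: 33(x + 5)² -256(y + 11)² = 38599 + 825 - 30976 = 8448
Divide by 8448: (x + 5)²/256 - (y + 11)²/33 = 1
Hyperbola, center (-5, -11), transverse axis horizontal; a² = 256, b² = 33.
a = 16. Vertices at (h ± a, k).

(-21, -11) and (11, -11)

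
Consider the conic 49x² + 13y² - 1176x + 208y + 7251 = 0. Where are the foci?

(12, -14) and (12, -2)

49(x² - 24x) + 13(y² + 16y) = -7251
Completing the square gives 49(x - 12)² + 13(y + 8)² = -7251 + 7056 + 832 = 637.
Divide through by 637 to get (x - 12)²/13 + (y + 8)²/49 = 1.
Ellipse, center (12, -8), major axis vertical; a² = 49, b² = 13.
c² = a² - b² = 49 - 13 = 36, so c = 6.
Foci lie on the vertical axis through the center: (h, k ± c).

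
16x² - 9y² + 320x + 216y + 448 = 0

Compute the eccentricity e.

Collect terms: 16(x² + 20x) -9(y² - 24y) = -448
16(x + 10)² -9(y - 12)² = -448 + 1600 - 1296 = -144
Divide by -144: (y - 12)²/16 - (x + 10)²/9 = 1
Hyperbola, center (-10, 12), transverse axis vertical; a² = 16, b² = 9.
c² = a² + b² = 25, so c = 5.
e = c/a = 5/4.

e = 5/4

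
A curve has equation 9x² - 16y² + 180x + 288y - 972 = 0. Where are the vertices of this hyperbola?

Rearranging, 9(x² + 20x) -16(y² - 18y) = 972.
9(x + 10)² -16(y - 9)² = 972 + 900 - 1296 = 576
Dividing both sides by 576: (x + 10)²/64 - (y - 9)²/36 = 1
Hyperbola, center (-10, 9), transverse axis horizontal; a² = 64, b² = 36.
a = 8. Vertices at (h ± a, k).

(-18, 9) and (-2, 9)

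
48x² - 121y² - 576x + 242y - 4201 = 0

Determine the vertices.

(-5, 1) and (17, 1)

48(x² - 12x) -121(y² - 2y) = 4201
Completing the square gives 48(x - 6)² -121(y - 1)² = 4201 + 1728 - 121 = 5808.
Divide through by 5808 to get (x - 6)²/121 - (y - 1)²/48 = 1.
Hyperbola, center (6, 1), transverse axis horizontal; a² = 121, b² = 48.
a = 11. Vertices at (h ± a, k).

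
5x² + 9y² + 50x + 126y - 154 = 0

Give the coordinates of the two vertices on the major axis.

Rearranging, 5(x² + 10x) + 9(y² + 14y) = 154.
Completing the square gives 5(x + 5)² + 9(y + 7)² = 154 + 125 + 441 = 720.
Divide by 720: (x + 5)²/144 + (y + 7)²/80 = 1
Ellipse, center (-5, -7), major axis horizontal; a² = 144, b² = 80.
a = 12. Vertices at (h ± a, k).

(-17, -7) and (7, -7)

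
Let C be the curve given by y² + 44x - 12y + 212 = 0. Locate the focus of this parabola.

Only y is squared. Complete the square in y: (y - 6)² = -44(x + 4).
Vertex (-4, 6); 4p = -44 so p = -11. Opens left.
Focus is p units from the vertex along the axis: (h + p, k).

(-15, 6)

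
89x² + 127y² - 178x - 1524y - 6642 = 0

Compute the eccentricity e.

e = √4826/127

Group the x- and y-terms: 89(x² - 2x) + 127(y² - 12y) = 6642
Completing the square gives 89(x - 1)² + 127(y - 6)² = 6642 + 89 + 4572 = 11303.
Divide through by 11303 to get (x - 1)²/127 + (y - 6)²/89 = 1.
Ellipse, center (1, 6), major axis horizontal; a² = 127, b² = 89.
c² = a² - b² = 38, so c = √38.
e = c/a = √38/√127 = √4826/127.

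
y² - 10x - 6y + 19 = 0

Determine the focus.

(7/2, 3)

Only y is squared. Complete the square in y: (y - 3)² = 10(x - 1).
Vertex (1, 3); 4p = 10 so p = 5/2. Opens right.
Focus is p units from the vertex along the axis: (h + p, k).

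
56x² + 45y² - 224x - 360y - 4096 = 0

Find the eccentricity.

Group: 56(x² - 4x) + 45(y² - 8y) = 4096
Completing the square gives 56(x - 2)² + 45(y - 4)² = 4096 + 224 + 720 = 5040.
Divide through by 5040 to get (x - 2)²/90 + (y - 4)²/112 = 1.
Ellipse, center (2, 4), major axis vertical; a² = 112, b² = 90.
c² = a² - b² = 22, so c = √22.
e = c/a = √22/4√7 = √154/28.

e = √154/28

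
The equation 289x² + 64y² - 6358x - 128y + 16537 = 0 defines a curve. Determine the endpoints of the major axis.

(11, -16) and (11, 18)

Group the x- and y-terms: 289(x² - 22x) + 64(y² - 2y) = -16537
Complete the square in x and y: 289(x - 11)² + 64(y - 1)² = -16537 + 34969 + 64 = 18496
Divide by 18496: (x - 11)²/64 + (y - 1)²/289 = 1
Ellipse, center (11, 1), major axis vertical; a² = 289, b² = 64.
a = 17. Vertices at (h, k ± a).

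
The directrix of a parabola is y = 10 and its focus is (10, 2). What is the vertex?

(10, 6)

The vertex is the midpoint between the focus and the directrix along the axis of symmetry.
Axis is vertical (directrix is horizontal). Vertex y-coordinate = (2 + 10)/2 = 6; x-coordinate = 10.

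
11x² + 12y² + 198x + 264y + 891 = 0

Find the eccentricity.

e = √3/6

Group the x- and y-terms: 11(x² + 18x) + 12(y² + 22y) = -891
11(x + 9)² + 12(y + 11)² = -891 + 891 + 1452 = 1452
Dividing both sides by 1452: (x + 9)²/132 + (y + 11)²/121 = 1
Ellipse, center (-9, -11), major axis horizontal; a² = 132, b² = 121.
c² = a² - b² = 11, so c = √11.
e = c/a = √11/2√33 = √3/6.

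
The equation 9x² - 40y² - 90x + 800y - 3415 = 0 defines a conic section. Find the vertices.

9(x² - 10x) -40(y² - 20y) = 3415
9(x - 5)² -40(y - 10)² = 3415 + 225 - 4000 = -360
Divide by -360: (y - 10)²/9 - (x - 5)²/40 = 1
Hyperbola, center (5, 10), transverse axis vertical; a² = 9, b² = 40.
a = 3. Vertices at (h, k ± a).

(5, 7) and (5, 13)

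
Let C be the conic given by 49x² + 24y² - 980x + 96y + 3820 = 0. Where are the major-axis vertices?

Collect terms: 49(x² - 20x) + 24(y² + 4y) = -3820
Complete the square: 49(x - 10)² + 24(y + 2)² = -3820 + 4900 + 96 = 1176
Divide through by 1176 to get (x - 10)²/24 + (y + 2)²/49 = 1.
Ellipse, center (10, -2), major axis vertical; a² = 49, b² = 24.
a = 7. Vertices at (h, k ± a).

(10, -9) and (10, 5)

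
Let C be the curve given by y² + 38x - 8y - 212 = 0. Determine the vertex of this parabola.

Only y is squared. Complete the square in y: (y - 4)² = -38(x - 6).
Vertex (6, 4); 4p = -38 so p = -19/2. Opens left.

(6, 4)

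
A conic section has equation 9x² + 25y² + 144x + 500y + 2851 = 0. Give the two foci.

(-12, -10) and (-4, -10)

Collect terms: 9(x² + 16x) + 25(y² + 20y) = -2851
9(x + 8)² + 25(y + 10)² = -2851 + 576 + 2500 = 225
Divide through by 225 to get (x + 8)²/25 + (y + 10)²/9 = 1.
Ellipse, center (-8, -10), major axis horizontal; a² = 25, b² = 9.
c² = a² - b² = 25 - 9 = 16, so c = 4.
Foci lie on the horizontal axis through the center: (h ± c, k).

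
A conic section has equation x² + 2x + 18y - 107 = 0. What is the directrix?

Only x is squared. Complete the square in x: (x + 1)² = -18(y - 6).
Vertex (-1, 6); 4p = -18 so p = -9/2. Opens down.
Directrix is the horizontal line y = k − p = 6 − (-9/2) = 21/2.

y = 21/2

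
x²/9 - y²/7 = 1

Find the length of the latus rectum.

14/3

Center (0, 0). The positive term is the x-term, so the transverse axis is horizontal; a² = 9, b² = 7.
Latus rectum length = 2b²/a = 2·7/3 = 14/3.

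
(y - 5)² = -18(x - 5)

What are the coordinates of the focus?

(1/2, 5)

Vertex (5, 5); 4p = -18 so p = -9/2. Opens left.
Focus is p units from the vertex along the axis: (h + p, k).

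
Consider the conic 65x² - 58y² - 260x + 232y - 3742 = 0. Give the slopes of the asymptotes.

65(x² - 4x) -58(y² - 4y) = 3742
Complete the square: 65(x - 2)² -58(y - 2)² = 3742 + 260 - 232 = 3770
Divide by 3770: (x - 2)²/58 - (y - 2)²/65 = 1
Hyperbola, center (2, 2), transverse axis horizontal; a² = 58, b² = 65.
For a horizontal hyperbola the asymptotes have slope ±b/a.
Here that is ±√65/√58 = ±√3770/58.

√3770/58 and -√3770/58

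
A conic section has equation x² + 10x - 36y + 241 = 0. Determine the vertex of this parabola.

Only x is squared. Complete the square in x: (x + 5)² = 36(y - 6).
Vertex (-5, 6); 4p = 36 so p = 9. Opens up.

(-5, 6)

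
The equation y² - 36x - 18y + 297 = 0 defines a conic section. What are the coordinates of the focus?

(15, 9)

Only y is squared. Complete the square in y: (y - 9)² = 36(x - 6).
Vertex (6, 9); 4p = 36 so p = 9. Opens right.
Focus is p units from the vertex along the axis: (h + p, k).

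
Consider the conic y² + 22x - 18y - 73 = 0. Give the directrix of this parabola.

x = 25/2

Only y is squared. Complete the square in y: (y - 9)² = -22(x - 7).
Vertex (7, 9); 4p = -22 so p = -11/2. Opens left.
Directrix is the vertical line x = h − p = 7 − (-11/2) = 25/2.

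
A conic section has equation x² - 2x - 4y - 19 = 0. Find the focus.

(1, -4)

Only x is squared. Complete the square in x: (x - 1)² = 4(y + 5).
Vertex (1, -5); 4p = 4 so p = 1. Opens up.
Focus is p units from the vertex along the axis: (h, k + p).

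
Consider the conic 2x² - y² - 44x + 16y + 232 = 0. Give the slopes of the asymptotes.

Group the x- and y-terms: 2(x² - 22x) -(y² - 16y) = -232
2(x - 11)² -(y - 8)² = -232 + 242 - 64 = -54
Divide by -54: (y - 8)²/54 - (x - 11)²/27 = 1
Hyperbola, center (11, 8), transverse axis vertical; a² = 54, b² = 27.
For a vertical hyperbola the asymptotes have slope ±a/b.
Here that is ±3√6/3√3 = ±√2.

√2 and -√2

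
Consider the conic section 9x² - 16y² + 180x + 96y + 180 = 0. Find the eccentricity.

e = 5/4

Rearranging, 9(x² + 20x) -16(y² - 6y) = -180.
9(x + 10)² -16(y - 3)² = -180 + 900 - 144 = 576
Dividing both sides by 576: (x + 10)²/64 - (y - 3)²/36 = 1
Hyperbola, center (-10, 3), transverse axis horizontal; a² = 64, b² = 36.
c² = a² + b² = 100, so c = 10.
e = c/a = 10/8 = 5/4.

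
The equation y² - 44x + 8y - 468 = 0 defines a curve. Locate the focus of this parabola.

(0, -4)

Only y is squared. Complete the square in y: (y + 4)² = 44(x + 11).
Vertex (-11, -4); 4p = 44 so p = 11. Opens right.
Focus is p units from the vertex along the axis: (h + p, k).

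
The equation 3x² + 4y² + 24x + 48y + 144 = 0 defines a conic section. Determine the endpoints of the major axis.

(-8, -6) and (0, -6)

Group: 3(x² + 8x) + 4(y² + 12y) = -144
Complete the square: 3(x + 4)² + 4(y + 6)² = -144 + 48 + 144 = 48
Divide by 48: (x + 4)²/16 + (y + 6)²/12 = 1
Ellipse, center (-4, -6), major axis horizontal; a² = 16, b² = 12.
a = 4. Vertices at (h ± a, k).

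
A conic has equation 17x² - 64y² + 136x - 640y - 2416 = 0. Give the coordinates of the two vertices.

(-12, -5) and (4, -5)

Rearranging, 17(x² + 8x) -64(y² + 10y) = 2416.
Completing the square gives 17(x + 4)² -64(y + 5)² = 2416 + 272 - 1600 = 1088.
Dividing both sides by 1088: (x + 4)²/64 - (y + 5)²/17 = 1
Hyperbola, center (-4, -5), transverse axis horizontal; a² = 64, b² = 17.
a = 8. Vertices at (h ± a, k).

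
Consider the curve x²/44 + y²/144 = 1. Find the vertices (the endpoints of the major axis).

(0, -12) and (0, 12)

Center (0, 0). The larger denominator 144 sits under the y-term, so the major axis is vertical; a² = 144, b² = 44.
a = 12. Vertices at (h, k ± a).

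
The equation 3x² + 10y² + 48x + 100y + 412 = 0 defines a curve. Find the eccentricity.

e = √70/10

Collect terms: 3(x² + 16x) + 10(y² + 10y) = -412
Complete the square in x and y: 3(x + 8)² + 10(y + 5)² = -412 + 192 + 250 = 30
Dividing both sides by 30: (x + 8)²/10 + (y + 5)²/3 = 1
Ellipse, center (-8, -5), major axis horizontal; a² = 10, b² = 3.
c² = a² - b² = 7, so c = √7.
e = c/a = √7/√10 = √70/10.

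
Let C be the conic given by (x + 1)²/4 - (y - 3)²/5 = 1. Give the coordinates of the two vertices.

Center (-1, 3). The positive term is the x-term, so the transverse axis is horizontal; a² = 4, b² = 5.
a = 2. Vertices at (h ± a, k).

(-3, 3) and (1, 3)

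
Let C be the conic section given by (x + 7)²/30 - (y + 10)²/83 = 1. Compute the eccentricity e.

Center (-7, -10). The positive term is the x-term, so the transverse axis is horizontal; a² = 30, b² = 83.
c² = a² + b² = 113, so c = √113.
e = c/a = √113/√30 = √3390/30.

e = √3390/30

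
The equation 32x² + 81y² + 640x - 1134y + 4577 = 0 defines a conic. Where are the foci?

Collect terms: 32(x² + 20x) + 81(y² - 14y) = -4577
Completing the square gives 32(x + 10)² + 81(y - 7)² = -4577 + 3200 + 3969 = 2592.
Divide through by 2592 to get (x + 10)²/81 + (y - 7)²/32 = 1.
Ellipse, center (-10, 7), major axis horizontal; a² = 81, b² = 32.
c² = a² - b² = 81 - 32 = 49, so c = 7.
Foci lie on the horizontal axis through the center: (h ± c, k).

(-17, 7) and (-3, 7)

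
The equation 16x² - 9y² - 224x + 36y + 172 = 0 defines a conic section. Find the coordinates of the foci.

(-3, 2) and (17, 2)

Rearranging, 16(x² - 14x) -9(y² - 4y) = -172.
16(x - 7)² -9(y - 2)² = -172 + 784 - 36 = 576
Dividing both sides by 576: (x - 7)²/36 - (y - 2)²/64 = 1
Hyperbola, center (7, 2), transverse axis horizontal; a² = 36, b² = 64.
c² = a² + b² = 36 + 64 = 100, so c = 10.
Foci lie on the horizontal axis through the center: (h ± c, k).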